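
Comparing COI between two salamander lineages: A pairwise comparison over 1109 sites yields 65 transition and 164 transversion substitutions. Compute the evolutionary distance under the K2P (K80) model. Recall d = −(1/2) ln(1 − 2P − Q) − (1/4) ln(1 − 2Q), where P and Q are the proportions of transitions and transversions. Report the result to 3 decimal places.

0.242

P = 65/1109 ≈ 0.058611 and Q = 164/1109 ≈ 0.147881.
Under the Kimura two-parameter model, d = −½ ln(1 − 2P − Q) − ¼ ln(1 − 2Q).
1 − 2P − Q = 0.734897, giving −½ ln(0.734897) = 0.154012.
1 − 2Q = 0.704238, giving −¼ ln(0.704238) = 0.087660.
d = 0.154012 + 0.087660 = 0.241672.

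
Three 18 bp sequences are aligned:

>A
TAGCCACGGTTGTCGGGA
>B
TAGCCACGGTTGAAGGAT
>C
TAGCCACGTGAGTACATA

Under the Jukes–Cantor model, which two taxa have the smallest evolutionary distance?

A–B: 4/18 differ, p = 0.222, d = 0.264.
A–C: 7/18 differ, p = 0.389, d = 0.548.
B–C: 8/18 differ, p = 0.444, d = 0.673.
The smallest distance is between A and B.

A and B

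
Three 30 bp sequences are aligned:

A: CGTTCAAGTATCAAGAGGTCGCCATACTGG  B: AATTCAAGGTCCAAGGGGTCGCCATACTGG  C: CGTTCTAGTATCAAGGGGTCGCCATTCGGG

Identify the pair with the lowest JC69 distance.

A–B: 6/30 differ, p = 0.200, d = 0.233.
A–C: 4/30 differ, p = 0.133, d = 0.147.
B–C: 8/30 differ, p = 0.267, d = 0.330.
The smallest distance is between A and C.

A and C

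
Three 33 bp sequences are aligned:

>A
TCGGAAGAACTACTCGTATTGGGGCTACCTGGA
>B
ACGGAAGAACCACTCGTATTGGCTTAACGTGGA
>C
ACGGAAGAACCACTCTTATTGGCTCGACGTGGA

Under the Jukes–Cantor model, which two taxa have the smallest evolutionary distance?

B and C

A–B: 7/33 differ, p = 0.212, d = 0.249.
A–C: 7/33 differ, p = 0.212, d = 0.249.
B–C: 3/33 differ, p = 0.091, d = 0.097.
The smallest distance is between B and C.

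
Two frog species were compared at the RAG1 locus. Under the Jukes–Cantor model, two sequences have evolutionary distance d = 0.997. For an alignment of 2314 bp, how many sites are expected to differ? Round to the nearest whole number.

Invert JC69: p = (3/4)(1 − e^(−4d/3)) = 0.75 × (1 − e^(-1.329333)) = 0.75 × (1 − 0.264654) = 0.551510.
Expected differing sites = pL ≈ 0.551510 × 2314 = 1276.19414 ≈ 1276.

1276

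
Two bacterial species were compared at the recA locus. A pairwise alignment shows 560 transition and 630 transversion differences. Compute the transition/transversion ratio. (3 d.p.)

0.889

R = 560/630 = 0.888888… ≈ 0.889 (to 3 d.p.).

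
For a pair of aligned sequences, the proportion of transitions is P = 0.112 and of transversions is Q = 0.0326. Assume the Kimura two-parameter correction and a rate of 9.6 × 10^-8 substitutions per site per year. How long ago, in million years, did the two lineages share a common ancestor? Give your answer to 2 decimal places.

0.86

Under the Kimura two-parameter model, d = −½ ln(1 − 2P − Q) − ¼ ln(1 − 2Q).
1 − 2P − Q = 0.7434, giving −½ ln(0.7434) = 0.148261.
1 − 2Q = 0.9348, giving −¼ ln(0.9348) = 0.016856.
d = 0.148261 + 0.016856 = 0.165117.
Under a molecular clock d = 2μt, so t = d/(2μ) = 0.165117 / (2 × 9.6 × 10^-8) = 0.86 million years.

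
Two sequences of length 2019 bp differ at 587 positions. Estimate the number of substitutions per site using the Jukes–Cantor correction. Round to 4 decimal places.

p = 587/2019 ≈ 0.290738.
d = −(3/4) ln(1 − 4p/3) = −0.75 ln(1 − 0.387651) = −0.75 ln(0.612349)
  = −0.75 × (-0.490453) = 0.367840 substitutions/site.

0.3678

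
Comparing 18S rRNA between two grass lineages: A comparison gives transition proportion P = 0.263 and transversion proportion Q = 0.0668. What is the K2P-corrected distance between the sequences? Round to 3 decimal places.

0.485

Under the Kimura two-parameter model, d = −½ ln(1 − 2P − Q) − ¼ ln(1 − 2Q).
1 − 2P − Q = 0.4072, giving −½ ln(0.4072) = 0.449225.
1 − 2Q = 0.8664, giving −¼ ln(0.8664) = 0.035852.
d = 0.449225 + 0.035852 = 0.485077.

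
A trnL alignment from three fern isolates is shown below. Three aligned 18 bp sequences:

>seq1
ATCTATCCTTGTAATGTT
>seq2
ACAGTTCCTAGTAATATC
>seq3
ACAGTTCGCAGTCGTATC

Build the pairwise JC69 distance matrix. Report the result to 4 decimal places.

d(seq1,seq2) = 0.5482, d(seq1,seq3) = 1.2648, d(seq2,seq3) = 0.2635

seq1–seq2: 7/18 sites differ → p ≈ 0.388889, d = −0.75 ln(1 − 0.518519) = 0.548166 ≈ 0.5482.
seq1–seq3: 11/18 sites differ → p ≈ 0.611111, d = −0.75 ln(1 − 0.814815) = 1.264800 ≈ 1.2648.
seq2–seq3: 4/18 sites differ → p ≈ 0.222222, d = −0.75 ln(1 − 0.296296) = 0.263548 ≈ 0.2635.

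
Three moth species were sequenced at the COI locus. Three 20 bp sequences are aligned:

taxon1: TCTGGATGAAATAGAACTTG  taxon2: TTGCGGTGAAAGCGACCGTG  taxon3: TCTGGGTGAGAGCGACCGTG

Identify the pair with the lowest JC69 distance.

taxon2 and taxon3

taxon1–taxon2: 8/20 differ, p = 0.400, d = 0.572.
taxon1–taxon3: 6/20 differ, p = 0.300, d = 0.383.
taxon2–taxon3: 4/20 differ, p = 0.200, d = 0.233.
The smallest distance is between taxon2 and taxon3.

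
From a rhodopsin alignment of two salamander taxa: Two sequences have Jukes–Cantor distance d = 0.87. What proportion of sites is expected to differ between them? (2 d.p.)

0.51

p = (3/4)(1 − e^(−4d/3)) = 0.75 × (1 − e^(-1.16)) = 0.75 × (1 − 0.313486) = 0.514886.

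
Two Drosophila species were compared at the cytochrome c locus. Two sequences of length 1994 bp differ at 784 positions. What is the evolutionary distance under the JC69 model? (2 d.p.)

p = 784/1994 ≈ 0.39318.
d = −(3/4) ln(1 − 4p/3) = −0.75 ln(1 − 0.52424) = −0.75 ln(0.47576)
  = −0.75 × (-0.742842) = 0.557132 substitutions/site.

0.56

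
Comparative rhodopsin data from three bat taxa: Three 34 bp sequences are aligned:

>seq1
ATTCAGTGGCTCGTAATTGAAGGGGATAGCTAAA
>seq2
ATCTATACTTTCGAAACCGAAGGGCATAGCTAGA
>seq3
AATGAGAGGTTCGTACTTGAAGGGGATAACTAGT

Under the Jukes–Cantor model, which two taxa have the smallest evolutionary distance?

seq1–seq2: 12/34 differ, p = 0.353, d = 0.477.
seq1–seq3: 8/34 differ, p = 0.235, d = 0.282.
seq2–seq3: 13/34 differ, p = 0.382, d = 0.535.
The smallest distance is between seq1 and seq3.

seq1 and seq3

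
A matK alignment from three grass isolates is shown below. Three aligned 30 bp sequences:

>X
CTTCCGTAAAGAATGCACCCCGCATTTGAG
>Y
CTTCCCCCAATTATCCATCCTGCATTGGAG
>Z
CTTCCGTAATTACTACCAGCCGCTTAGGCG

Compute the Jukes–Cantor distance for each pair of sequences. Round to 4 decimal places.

X–Y: 9/30 sites differ → p = 0.3, d = −0.75 ln(1 − 0.4) = 0.383119 ≈ 0.3831.
X–Z: 11/30 sites differ → p ≈ 0.366667, d = −0.75 ln(1 − 0.488889) = 0.503376 ≈ 0.5034.
Y–Z: 14/30 sites differ → p ≈ 0.466667, d = −0.75 ln(1 − 0.622223) = 0.730088 ≈ 0.7301.

d(X,Y) = 0.3831, d(X,Z) = 0.5034, d(Y,Z) = 0.7301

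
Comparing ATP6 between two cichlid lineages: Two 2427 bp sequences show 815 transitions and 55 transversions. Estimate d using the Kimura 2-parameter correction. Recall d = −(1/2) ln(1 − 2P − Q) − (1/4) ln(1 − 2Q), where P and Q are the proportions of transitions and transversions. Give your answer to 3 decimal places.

0.604

P = 815/2427 ≈ 0.335806 and Q = 55/2427 ≈ 0.022662.
Under the Kimura two-parameter model, d = −½ ln(1 − 2P − Q) − ¼ ln(1 − 2Q).
1 − 2P − Q = 0.305726, giving −½ ln(0.305726) = 0.592533.
1 − 2Q = 0.954676, giving −¼ ln(0.954676) = 0.011596.
d = 0.592533 + 0.011596 = 0.604129.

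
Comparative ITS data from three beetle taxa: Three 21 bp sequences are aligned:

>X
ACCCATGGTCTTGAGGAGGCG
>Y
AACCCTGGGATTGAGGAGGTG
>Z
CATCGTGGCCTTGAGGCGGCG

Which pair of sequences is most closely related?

X and Y

X–Y: 5/21 differ, p = 0.238, d = 0.286.
X–Z: 6/21 differ, p = 0.286, d = 0.360.
Y–Z: 7/21 differ, p = 0.333, d = 0.441.
The smallest distance is between X and Y.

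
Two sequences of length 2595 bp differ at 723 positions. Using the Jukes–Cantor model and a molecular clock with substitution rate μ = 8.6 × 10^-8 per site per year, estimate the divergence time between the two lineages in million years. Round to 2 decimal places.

p = 723/2595 ≈ 0.278613.
d = −(3/4) ln(1 − 4p/3) = −0.75 ln(1 − 0.371484) = −0.75 ln(0.628516)
  = −0.75 × (-0.464394) = 0.348296 substitutions/site.
Under a molecular clock d = 2μt, so t = d/(2μ) = 0.348296 / (2 × 8.6 × 10^-8) = 2.02 million years.

2.02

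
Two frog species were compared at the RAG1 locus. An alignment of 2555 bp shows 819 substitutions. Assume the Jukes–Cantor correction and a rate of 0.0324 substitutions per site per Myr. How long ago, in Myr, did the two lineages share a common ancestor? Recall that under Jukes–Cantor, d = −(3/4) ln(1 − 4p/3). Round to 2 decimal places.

6.45

p = 819/2555 ≈ 0.320548.
d = −(3/4) ln(1 − 4p/3) = −0.75 ln(1 − 0.427397) = −0.75 ln(0.572603)
  = −0.75 × (-0.557563) = 0.418172 substitutions/site.
Under a molecular clock d = 2μt, so t = d/(2μ) = 0.418172 / (2 × 0.0324) = 6.45 Myr.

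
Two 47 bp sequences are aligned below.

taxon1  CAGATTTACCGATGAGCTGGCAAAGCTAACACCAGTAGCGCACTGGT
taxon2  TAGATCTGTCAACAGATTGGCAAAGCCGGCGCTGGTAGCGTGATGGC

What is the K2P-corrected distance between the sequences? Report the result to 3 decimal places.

Of 47 sites, 19 differences are transitions and 1 are transversions, so P = 19/47 ≈ 0.404255 and Q = 1/47 ≈ 0.021277.
Under the Kimura two-parameter model, d = −½ ln(1 − 2P − Q) − ¼ ln(1 − 2Q).
1 − 2P − Q = 0.170213, giving −½ ln(0.170213) = 0.885352.
1 − 2Q = 0.957446, giving −¼ ln(0.957446) = 0.010871.
d = 0.885352 + 0.010871 = 0.896223.

0.896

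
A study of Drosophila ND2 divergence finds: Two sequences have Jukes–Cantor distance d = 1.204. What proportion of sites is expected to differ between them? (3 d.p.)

p = (3/4)(1 − e^(−4d/3)) = 0.75 × (1 − e^(-1.605333)) = 0.75 × (1 − 0.200823) = 0.599383.

0.599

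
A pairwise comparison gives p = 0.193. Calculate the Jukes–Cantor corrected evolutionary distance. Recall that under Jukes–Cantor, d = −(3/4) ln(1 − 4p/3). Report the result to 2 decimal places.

d = −(3/4) ln(1 − 4p/3) = −0.75 ln(1 − 0.257333) = −0.75 ln(0.742667)
  = −0.75 × (-0.297508) = 0.223131 substitutions/site.

0.22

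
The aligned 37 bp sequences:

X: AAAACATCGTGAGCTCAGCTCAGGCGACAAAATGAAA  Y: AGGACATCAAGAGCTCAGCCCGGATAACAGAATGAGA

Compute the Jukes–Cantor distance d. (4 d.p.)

0.3786

The sequences differ at 11 of 37 sites, so p = 11/37 ≈ 0.297297.
d = −(3/4) ln(1 − 4p/3) = −0.75 ln(1 − 0.396396) = −0.75 ln(0.603604)
  = −0.75 × (-0.504837) = 0.378628 substitutions/site.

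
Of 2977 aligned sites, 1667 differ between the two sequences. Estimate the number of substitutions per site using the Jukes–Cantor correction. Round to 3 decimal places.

p = 1667/2977 ≈ 0.55996.
d = −(3/4) ln(1 − 4p/3) = −0.75 ln(1 − 0.746613) = −0.75 ln(0.253387)
  = −0.75 × (-1.372837) = 1.029628 substitutions/site.

1.030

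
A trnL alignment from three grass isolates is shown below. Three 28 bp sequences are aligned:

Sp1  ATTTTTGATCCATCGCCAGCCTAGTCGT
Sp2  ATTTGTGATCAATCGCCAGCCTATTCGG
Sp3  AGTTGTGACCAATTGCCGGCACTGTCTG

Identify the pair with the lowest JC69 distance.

Sp1–Sp2: 4/28 differ, p = 0.143, d = 0.158.
Sp1–Sp3: 11/28 differ, p = 0.393, d = 0.556.
Sp2–Sp3: 9/28 differ, p = 0.321, d = 0.420.
The smallest distance is between Sp1 and Sp2.

Sp1 and Sp2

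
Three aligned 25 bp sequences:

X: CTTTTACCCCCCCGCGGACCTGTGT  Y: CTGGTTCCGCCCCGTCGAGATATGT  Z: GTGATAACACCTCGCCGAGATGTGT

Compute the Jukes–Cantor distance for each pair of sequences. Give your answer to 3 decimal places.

X–Y: 9/25 sites differ → p = 0.36, d = −0.75 ln(1 − 0.48) = 0.490445 ≈ 0.490.
X–Z: 9/25 sites differ → p = 0.36, d = −0.75 ln(1 − 0.48) = 0.490445 ≈ 0.490.
Y–Z: 8/25 sites differ → p = 0.32, d = −0.75 ln(1 − 0.426667) = 0.417216 ≈ 0.417.

d(X,Y) = 0.490, d(X,Z) = 0.490, d(Y,Z) = 0.417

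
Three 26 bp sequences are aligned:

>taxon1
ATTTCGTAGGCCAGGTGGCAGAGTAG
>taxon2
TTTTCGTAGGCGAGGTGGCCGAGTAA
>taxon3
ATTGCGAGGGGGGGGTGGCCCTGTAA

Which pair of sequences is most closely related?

taxon1 and taxon2

taxon1–taxon2: 4/26 differ, p = 0.154, d = 0.172.
taxon1–taxon3: 10/26 differ, p = 0.385, d = 0.539.
taxon2–taxon3: 8/26 differ, p = 0.308, d = 0.396.
The smallest distance is between taxon1 and taxon2.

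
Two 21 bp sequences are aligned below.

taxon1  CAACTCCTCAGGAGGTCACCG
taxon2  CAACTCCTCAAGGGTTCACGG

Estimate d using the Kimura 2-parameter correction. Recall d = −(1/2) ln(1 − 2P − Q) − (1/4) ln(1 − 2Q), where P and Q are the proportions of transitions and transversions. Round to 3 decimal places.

Of 21 sites, 2 differences are transitions and 2 are transversions, so P = 2/21 ≈ 0.095238 and Q = 2/21 ≈ 0.095238.
Under the Kimura two-parameter model, d = −½ ln(1 − 2P − Q) − ¼ ln(1 − 2Q).
1 − 2P − Q = 0.714286, giving −½ ln(0.714286) = 0.168236.
1 − 2Q = 0.809524, giving −¼ ln(0.809524) = 0.052827.
d = 0.168236 + 0.052827 = 0.221063.

0.221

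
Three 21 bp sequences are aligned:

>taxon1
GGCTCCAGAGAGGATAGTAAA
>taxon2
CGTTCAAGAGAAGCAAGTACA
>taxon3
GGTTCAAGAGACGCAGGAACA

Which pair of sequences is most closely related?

taxon2 and taxon3

taxon1–taxon2: 7/21 differ, p = 0.333, d = 0.441.
taxon1–taxon3: 8/21 differ, p = 0.381, d = 0.532.
taxon2–taxon3: 4/21 differ, p = 0.190, d = 0.220.
The smallest distance is between taxon2 and taxon3.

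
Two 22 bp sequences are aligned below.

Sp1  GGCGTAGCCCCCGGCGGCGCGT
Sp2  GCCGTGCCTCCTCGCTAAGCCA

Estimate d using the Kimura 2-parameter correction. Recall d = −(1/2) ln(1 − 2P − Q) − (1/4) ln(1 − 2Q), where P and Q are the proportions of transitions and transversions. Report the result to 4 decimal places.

Of 22 sites, 4 differences are transitions and 7 are transversions, so P = 4/22 ≈ 0.181818 and Q = 7/22 ≈ 0.318182.
Under the Kimura two-parameter model, d = −½ ln(1 − 2P − Q) − ¼ ln(1 − 2Q).
1 − 2P − Q = 0.318182, giving −½ ln(0.318182) = 0.572566.
1 − 2Q = 0.363636, giving −¼ ln(0.363636) = 0.252900.
d = 0.572566 + 0.252900 = 0.825466.

0.8255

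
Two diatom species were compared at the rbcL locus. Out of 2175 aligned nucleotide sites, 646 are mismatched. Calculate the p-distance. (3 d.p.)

0.297

p = 646/2175 = 0.297011… ≈ 0.297 (to 3 d.p.).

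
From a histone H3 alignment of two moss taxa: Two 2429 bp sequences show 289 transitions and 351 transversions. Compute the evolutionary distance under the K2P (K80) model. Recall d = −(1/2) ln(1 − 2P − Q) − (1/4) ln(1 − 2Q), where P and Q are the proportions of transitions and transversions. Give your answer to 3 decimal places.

P = 289/2429 ≈ 0.118979 and Q = 351/2429 ≈ 0.144504.
Under the Kimura two-parameter model, d = −½ ln(1 − 2P − Q) − ¼ ln(1 − 2Q).
1 − 2P − Q = 0.617538, giving −½ ln(0.617538) = 0.241007.
1 − 2Q = 0.710992, giving −¼ ln(0.710992) = 0.085274.
d = 0.241007 + 0.085274 = 0.326281.

0.326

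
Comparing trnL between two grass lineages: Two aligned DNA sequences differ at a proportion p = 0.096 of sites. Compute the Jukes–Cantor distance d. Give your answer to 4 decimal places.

d = −(3/4) ln(1 − 4p/3) = −0.75 ln(1 − 0.128) = −0.75 ln(0.872)
  = −0.75 × (-0.136966) = 0.102725 substitutions/site.

0.1027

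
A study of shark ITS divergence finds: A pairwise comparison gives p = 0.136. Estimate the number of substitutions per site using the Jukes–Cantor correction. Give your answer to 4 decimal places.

d = −(3/4) ln(1 − 4p/3) = −0.75 ln(1 − 0.181333) = −0.75 ln(0.818667)
  = −0.75 × (-0.200078) = 0.150059 substitutions/site.

0.1501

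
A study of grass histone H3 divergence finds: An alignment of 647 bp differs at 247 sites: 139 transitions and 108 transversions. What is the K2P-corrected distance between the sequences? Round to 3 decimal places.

P = 139/647 ≈ 0.214838 and Q = 108/647 ≈ 0.166924.
Under the Kimura two-parameter model, d = −½ ln(1 − 2P − Q) − ¼ ln(1 − 2Q).
1 − 2P − Q = 0.4034, giving −½ ln(0.4034) = 0.453913.
1 − 2Q = 0.666152, giving −¼ ln(0.666152) = 0.101559.
d = 0.453913 + 0.101559 = 0.555472.

0.555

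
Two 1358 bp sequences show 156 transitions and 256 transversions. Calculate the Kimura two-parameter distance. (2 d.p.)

0.39

P = 156/1358 ≈ 0.114875 and Q = 256/1358 ≈ 0.188513.
Under the Kimura two-parameter model, d = −½ ln(1 − 2P − Q) − ¼ ln(1 − 2Q).
1 − 2P − Q = 0.581737, giving −½ ln(0.581737) = 0.270868.
1 − 2Q = 0.622974, giving −¼ ln(0.622974) = 0.118313.
d = 0.270868 + 0.118313 = 0.389181.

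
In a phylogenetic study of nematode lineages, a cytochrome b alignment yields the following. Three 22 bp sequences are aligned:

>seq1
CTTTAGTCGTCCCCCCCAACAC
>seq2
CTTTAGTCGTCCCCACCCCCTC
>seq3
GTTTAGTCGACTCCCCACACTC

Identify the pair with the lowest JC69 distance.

seq1 and seq2

seq1–seq2: 4/22 differ, p = 0.182, d = 0.208.
seq1–seq3: 6/22 differ, p = 0.273, d = 0.339.
seq2–seq3: 6/22 differ, p = 0.273, d = 0.339.
The smallest distance is between seq1 and seq2.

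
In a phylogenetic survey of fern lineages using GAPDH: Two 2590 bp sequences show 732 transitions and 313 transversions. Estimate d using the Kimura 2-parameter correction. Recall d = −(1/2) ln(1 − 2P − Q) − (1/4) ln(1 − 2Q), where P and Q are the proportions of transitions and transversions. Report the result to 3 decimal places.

0.649

P = 732/2590 ≈ 0.282625 and Q = 313/2590 ≈ 0.120849.
Under the Kimura two-parameter model, d = −½ ln(1 − 2P − Q) − ¼ ln(1 − 2Q).
1 − 2P − Q = 0.313901, giving −½ ln(0.313901) = 0.579339.
1 − 2Q = 0.758302, giving −¼ ln(0.758302) = 0.069168.
d = 0.579339 + 0.069168 = 0.648507.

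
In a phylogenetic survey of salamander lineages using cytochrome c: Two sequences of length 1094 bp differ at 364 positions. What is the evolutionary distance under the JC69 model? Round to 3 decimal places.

0.440

p = 364/1094 ≈ 0.332724.
d = −(3/4) ln(1 − 4p/3) = −0.75 ln(1 − 0.443632) = −0.75 ln(0.556368)
  = −0.75 × (-0.586325) = 0.439744 substitutions/site.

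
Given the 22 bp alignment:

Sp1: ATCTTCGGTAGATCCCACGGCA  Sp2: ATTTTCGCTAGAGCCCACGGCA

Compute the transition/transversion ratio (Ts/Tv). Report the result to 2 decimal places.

0.50

Transitions are A↔G and C↔T; transversions are all other mismatches.
Transitions: 1. Transversions: 2.
R = 1/2 = 0.50.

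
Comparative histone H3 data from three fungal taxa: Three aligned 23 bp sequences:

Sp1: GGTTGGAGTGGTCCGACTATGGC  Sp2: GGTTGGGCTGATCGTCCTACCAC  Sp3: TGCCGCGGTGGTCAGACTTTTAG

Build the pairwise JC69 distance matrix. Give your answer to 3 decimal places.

d(Sp1,Sp2) = 0.553, d(Sp1,Sp3) = 0.650, d(Sp2,Sp3) = 1.051

Sp1–Sp2: 9/23 sites differ → p ≈ 0.391304, d = −0.75 ln(1 − 0.521739) = 0.553199 ≈ 0.553.
Sp1–Sp3: 10/23 sites differ → p ≈ 0.434783, d = −0.75 ln(1 − 0.579711) = 0.650110 ≈ 0.650.
Sp2–Sp3: 13/23 sites differ → p ≈ 0.565217, d = −0.75 ln(1 − 0.753623) = 1.050669 ≈ 1.051.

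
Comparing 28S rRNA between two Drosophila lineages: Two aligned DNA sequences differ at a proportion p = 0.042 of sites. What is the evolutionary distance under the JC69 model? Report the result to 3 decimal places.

d = −(3/4) ln(1 − 4p/3) = −0.75 ln(1 − 0.056) = −0.75 ln(0.944)
  = −0.75 × (-0.057629) = 0.043222 substitutions/site.

0.043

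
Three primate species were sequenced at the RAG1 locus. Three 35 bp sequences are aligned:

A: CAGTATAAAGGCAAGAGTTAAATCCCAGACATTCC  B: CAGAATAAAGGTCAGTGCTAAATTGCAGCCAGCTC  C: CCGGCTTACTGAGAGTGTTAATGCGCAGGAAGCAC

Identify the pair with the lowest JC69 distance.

A–B: 11/35 differ, p = 0.314, d = 0.407.
A–C: 17/35 differ, p = 0.486, d = 0.782.
B–C: 15/35 differ, p = 0.429, d = 0.635.
The smallest distance is between A and B.

A and B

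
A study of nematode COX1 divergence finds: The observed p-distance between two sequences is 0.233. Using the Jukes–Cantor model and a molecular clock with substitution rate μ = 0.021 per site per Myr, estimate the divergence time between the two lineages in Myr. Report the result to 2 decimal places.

d = −(3/4) ln(1 − 4p/3) = −0.75 ln(1 − 0.310667) = −0.75 ln(0.689333)
  = −0.75 × (-0.372031) = 0.279023 substitutions/site.
Under a molecular clock d = 2μt, so t = d/(2μ) = 0.279023 / (2 × 0.021) = 6.64 Myr.

6.64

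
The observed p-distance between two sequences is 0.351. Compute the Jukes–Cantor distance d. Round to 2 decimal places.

d = −(3/4) ln(1 − 4p/3) = −0.75 ln(1 − 0.468) = −0.75 ln(0.532)
  = −0.75 × (-0.631112) = 0.473334 substitutions/site.

0.47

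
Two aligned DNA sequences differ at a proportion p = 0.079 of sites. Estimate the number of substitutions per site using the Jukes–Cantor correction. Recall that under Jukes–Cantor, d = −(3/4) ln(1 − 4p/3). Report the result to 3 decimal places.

0.083

d = −(3/4) ln(1 − 4p/3) = −0.75 ln(1 − 0.105333) = −0.75 ln(0.894667)
  = −0.75 × (-0.111304) = 0.083478 substitutions/site.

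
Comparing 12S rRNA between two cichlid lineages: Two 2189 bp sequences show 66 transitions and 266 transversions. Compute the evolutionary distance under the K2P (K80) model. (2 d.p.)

0.17

P = 66/2189 ≈ 0.030151 and Q = 266/2189 ≈ 0.121517.
Under the Kimura two-parameter model, d = −½ ln(1 − 2P − Q) − ¼ ln(1 − 2Q).
1 − 2P − Q = 0.818181, giving −½ ln(0.818181) = 0.100336.
1 − 2Q = 0.756966, giving −¼ ln(0.756966) = 0.069609.
d = 0.100336 + 0.069609 = 0.169945.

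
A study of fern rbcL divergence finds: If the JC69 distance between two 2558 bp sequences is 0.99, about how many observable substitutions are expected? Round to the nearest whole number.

Invert JC69: p = (3/4)(1 − e^(−4d/3)) = 0.75 × (1 − e^(-1.32)) = 0.75 × (1 − 0.267135) = 0.549649.
Expected differing sites = pL ≈ 0.549649 × 2558 = 1406.002142 ≈ 1406.

1406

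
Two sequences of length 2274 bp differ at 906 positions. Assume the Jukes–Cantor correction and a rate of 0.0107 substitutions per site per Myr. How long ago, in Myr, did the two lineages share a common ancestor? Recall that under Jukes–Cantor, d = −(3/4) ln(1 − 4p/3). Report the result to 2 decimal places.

26.55

p = 906/2274 ≈ 0.398417.
d = −(3/4) ln(1 − 4p/3) = −0.75 ln(1 − 0.531223) = −0.75 ln(0.468777)
  = −0.75 × (-0.757628) = 0.568221 substitutions/site.
Under a molecular clock d = 2μt, so t = d/(2μ) = 0.568221 / (2 × 0.0107) = 26.55 Myr.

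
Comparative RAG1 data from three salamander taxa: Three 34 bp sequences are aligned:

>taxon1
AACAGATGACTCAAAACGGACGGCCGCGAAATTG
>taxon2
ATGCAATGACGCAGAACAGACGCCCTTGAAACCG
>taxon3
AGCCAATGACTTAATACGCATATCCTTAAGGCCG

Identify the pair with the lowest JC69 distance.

taxon1–taxon2: 12/34 differ, p = 0.353, d = 0.477.
taxon1–taxon3: 16/34 differ, p = 0.471, d = 0.741.
taxon2–taxon3: 14/34 differ, p = 0.412, d = 0.597.
The smallest distance is between taxon1 and taxon2.

taxon1 and taxon2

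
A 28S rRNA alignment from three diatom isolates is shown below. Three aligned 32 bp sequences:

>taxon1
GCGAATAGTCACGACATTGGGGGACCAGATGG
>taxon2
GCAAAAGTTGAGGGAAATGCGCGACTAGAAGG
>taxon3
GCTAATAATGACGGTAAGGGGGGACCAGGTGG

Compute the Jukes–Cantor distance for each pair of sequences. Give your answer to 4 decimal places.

d(taxon1,taxon2) = 0.5851, d(taxon1,taxon3) = 0.3041, d(taxon2,taxon3) = 0.5199

taxon1–taxon2: 13/32 sites differ → p = 0.40625, d = −0.75 ln(1 − 0.541667) = 0.585119 ≈ 0.5851.
taxon1–taxon3: 8/32 sites differ → p = 0.25, d = −0.75 ln(1 − 0.333333) = 0.304098 ≈ 0.3041.
taxon2–taxon3: 12/32 sites differ → p = 0.375, d = −0.75 ln(1 − 0.5) = 0.519860 ≈ 0.5199.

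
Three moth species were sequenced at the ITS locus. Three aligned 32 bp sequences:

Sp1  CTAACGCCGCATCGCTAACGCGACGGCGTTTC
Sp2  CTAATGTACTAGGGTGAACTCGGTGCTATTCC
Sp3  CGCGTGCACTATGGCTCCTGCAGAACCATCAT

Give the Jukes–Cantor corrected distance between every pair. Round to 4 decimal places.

d(Sp1,Sp2) = 0.8240, d(Sp1,Sp3) = 1.3438, d(Sp2,Sp3) = 1.0397

Sp1–Sp2: 16/32 sites differ → p = 0.5, d = −0.75 ln(1 − 0.666667) = 0.823960 ≈ 0.8240.
Sp1–Sp3: 20/32 sites differ → p = 0.625, d = −0.75 ln(1 − 0.833333) = 1.343818 ≈ 1.3438.
Sp2–Sp3: 18/32 sites differ → p = 0.5625, d = −0.75 ln(1 − 0.75) = 1.039721 ≈ 1.0397.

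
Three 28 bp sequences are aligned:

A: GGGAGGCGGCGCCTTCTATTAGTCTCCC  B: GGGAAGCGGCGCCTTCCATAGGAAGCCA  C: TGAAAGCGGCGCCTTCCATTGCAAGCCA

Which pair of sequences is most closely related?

B and C

A–B: 8/28 differ, p = 0.286, d = 0.360.
A–C: 10/28 differ, p = 0.357, d = 0.485.
B–C: 4/28 differ, p = 0.143, d = 0.158.
The smallest distance is between B and C.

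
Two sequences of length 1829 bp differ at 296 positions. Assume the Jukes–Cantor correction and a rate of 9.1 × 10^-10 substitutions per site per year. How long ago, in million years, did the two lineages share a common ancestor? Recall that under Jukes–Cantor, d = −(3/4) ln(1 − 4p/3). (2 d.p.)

p = 296/1829 ≈ 0.161837.
d = −(3/4) ln(1 − 4p/3) = −0.75 ln(1 − 0.215783) = −0.75 ln(0.784217)
  = −0.75 × (-0.243070) = 0.182303 substitutions/site.
Under a molecular clock d = 2μt, so t = d/(2μ) = 0.182303 / (2 × 9.1 × 10^-10) = 100.17 million years.

100.17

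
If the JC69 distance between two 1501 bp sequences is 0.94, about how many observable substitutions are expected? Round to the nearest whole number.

Invert JC69: p = (3/4)(1 − e^(−4d/3)) = 0.75 × (1 − e^(-1.253333)) = 0.75 × (1 − 0.285551) = 0.535837.
Expected differing sites = pL ≈ 0.535837 × 1501 = 804.291337 ≈ 804.

804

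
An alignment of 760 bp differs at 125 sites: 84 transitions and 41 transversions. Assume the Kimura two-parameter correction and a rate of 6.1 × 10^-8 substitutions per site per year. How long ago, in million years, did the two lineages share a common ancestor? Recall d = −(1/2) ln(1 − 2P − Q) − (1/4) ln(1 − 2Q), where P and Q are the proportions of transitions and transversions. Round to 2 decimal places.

P = 84/760 ≈ 0.110526 and Q = 41/760 ≈ 0.053947.
Under the Kimura two-parameter model, d = −½ ln(1 − 2P − Q) − ¼ ln(1 − 2Q).
1 − 2P − Q = 0.725001, giving −½ ln(0.725001) = 0.160791.
1 − 2Q = 0.892106, giving −¼ ln(0.892106) = 0.028543.
d = 0.160791 + 0.028543 = 0.189334.
Under a molecular clock d = 2μt, so t = d/(2μ) = 0.189334 / (2 × 6.1 × 10^-8) = 1.55 million years.

1.55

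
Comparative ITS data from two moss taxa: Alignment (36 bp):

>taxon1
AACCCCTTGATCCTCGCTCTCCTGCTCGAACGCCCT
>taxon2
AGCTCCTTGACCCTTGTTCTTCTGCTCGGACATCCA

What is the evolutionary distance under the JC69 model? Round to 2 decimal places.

0.35

The sequences differ at 10 of 36 sites (2, 4, 11, 15, 17, 21, 29, 32, 33, 36), so p = 10/36 ≈ 0.277778.
d = −(3/4) ln(1 − 4p/3) = −0.75 ln(1 − 0.370371) = −0.75 ln(0.629629)
  = −0.75 × (-0.462625) = 0.346969 substitutions/site.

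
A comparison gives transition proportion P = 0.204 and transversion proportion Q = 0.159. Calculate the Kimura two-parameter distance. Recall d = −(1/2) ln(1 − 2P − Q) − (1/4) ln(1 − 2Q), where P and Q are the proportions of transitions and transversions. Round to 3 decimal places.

Under the Kimura two-parameter model, d = −½ ln(1 − 2P − Q) − ¼ ln(1 − 2Q).
1 − 2P − Q = 0.433, giving −½ ln(0.433) = 0.418509.
1 − 2Q = 0.682, giving −¼ ln(0.682) = 0.095681.
d = 0.418509 + 0.095681 = 0.514190.

0.514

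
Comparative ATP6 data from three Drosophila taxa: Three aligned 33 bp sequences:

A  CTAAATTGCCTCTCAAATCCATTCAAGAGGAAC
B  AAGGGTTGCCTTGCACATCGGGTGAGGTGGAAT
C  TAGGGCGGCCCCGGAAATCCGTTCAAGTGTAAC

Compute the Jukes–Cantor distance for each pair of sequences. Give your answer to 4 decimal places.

A–B: 15/33 sites differ → p ≈ 0.454545, d = −0.75 ln(1 − 0.60606) = 0.698667 ≈ 0.6987.
A–C: 13/33 sites differ → p ≈ 0.393939, d = −0.75 ln(1 − 0.525252) = 0.558728 ≈ 0.5587.
B–C: 13/33 sites differ → p ≈ 0.393939, d = −0.75 ln(1 − 0.525252) = 0.558728 ≈ 0.5587.

d(A,B) = 0.6987, d(A,C) = 0.5587, d(B,C) = 0.5587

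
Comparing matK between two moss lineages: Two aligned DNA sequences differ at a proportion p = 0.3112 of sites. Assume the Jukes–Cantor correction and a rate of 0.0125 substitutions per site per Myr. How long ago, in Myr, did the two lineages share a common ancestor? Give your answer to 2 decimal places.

d = −(3/4) ln(1 − 4p/3) = −0.75 ln(1 − 0.414933) = −0.75 ln(0.585067)
  = −0.75 × (-0.536029) = 0.402022 substitutions/site.
Under a molecular clock d = 2μt, so t = d/(2μ) = 0.402022 / (2 × 0.0125) = 16.08 Myr.

16.08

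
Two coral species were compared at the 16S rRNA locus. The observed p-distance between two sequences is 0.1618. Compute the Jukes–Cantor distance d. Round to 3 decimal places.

0.182

d = −(3/4) ln(1 − 4p/3) = −0.75 ln(1 − 0.215733) = −0.75 ln(0.784267)
  = −0.75 × (-0.243006) = 0.182255 substitutions/site.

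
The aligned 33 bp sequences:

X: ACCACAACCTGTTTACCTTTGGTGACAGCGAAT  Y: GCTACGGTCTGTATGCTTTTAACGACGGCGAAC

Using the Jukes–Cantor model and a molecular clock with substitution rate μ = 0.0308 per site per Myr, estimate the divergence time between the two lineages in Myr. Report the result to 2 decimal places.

The sequences differ at 13 of 33 sites, so p = 13/33 ≈ 0.393939.
d = −(3/4) ln(1 − 4p/3) = −0.75 ln(1 − 0.525252) = −0.75 ln(0.474748)
  = −0.75 × (-0.744971) = 0.558728 substitutions/site.
Under a molecular clock d = 2μt, so t = d/(2μ) = 0.558728 / (2 × 0.0308) = 9.07 Myr.

9.07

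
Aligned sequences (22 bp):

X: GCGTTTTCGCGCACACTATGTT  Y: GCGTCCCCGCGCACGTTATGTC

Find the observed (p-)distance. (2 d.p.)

0.27

The sequences differ at 6 of 22 positions (sites 5, 6, 7, 15, 16, 22).
p = 6/22 = 0.272727… ≈ 0.27 (to 2 d.p.).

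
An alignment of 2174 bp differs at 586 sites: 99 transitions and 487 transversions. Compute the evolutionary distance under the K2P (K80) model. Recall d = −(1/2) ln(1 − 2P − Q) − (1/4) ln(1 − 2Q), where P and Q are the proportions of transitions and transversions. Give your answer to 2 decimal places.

P = 99/2174 ≈ 0.045538 and Q = 487/2174 ≈ 0.224011.
Under the Kimura two-parameter model, d = −½ ln(1 − 2P − Q) − ¼ ln(1 − 2Q).
1 − 2P − Q = 0.684913, giving −½ ln(0.684913) = 0.189232.
1 − 2Q = 0.551978, giving −¼ ln(0.551978) = 0.148562.
d = 0.189232 + 0.148562 = 0.337794.

0.34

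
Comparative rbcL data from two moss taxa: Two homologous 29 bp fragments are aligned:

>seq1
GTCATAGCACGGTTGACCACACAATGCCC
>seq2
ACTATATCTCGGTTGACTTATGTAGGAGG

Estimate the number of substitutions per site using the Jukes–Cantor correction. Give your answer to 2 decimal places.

0.88

The sequences differ at 15 of 29 sites, so p = 15/29 ≈ 0.517241.
d = −(3/4) ln(1 − 4p/3) = −0.75 ln(1 − 0.689655) = −0.75 ln(0.310345)
  = −0.75 × (-1.170071) = 0.877553 substitutions/site.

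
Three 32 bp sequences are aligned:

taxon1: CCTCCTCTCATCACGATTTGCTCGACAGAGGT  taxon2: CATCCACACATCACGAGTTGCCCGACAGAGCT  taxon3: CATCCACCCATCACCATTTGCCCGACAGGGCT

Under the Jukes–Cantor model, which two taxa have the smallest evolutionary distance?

taxon1–taxon2: 6/32 differ, p = 0.188, d = 0.216.
taxon1–taxon3: 7/32 differ, p = 0.219, d = 0.259.
taxon2–taxon3: 4/32 differ, p = 0.125, d = 0.137.
The smallest distance is between taxon2 and taxon3.

taxon2 and taxon3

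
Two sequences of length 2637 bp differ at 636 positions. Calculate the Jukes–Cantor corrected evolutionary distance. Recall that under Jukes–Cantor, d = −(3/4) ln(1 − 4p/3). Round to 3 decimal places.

0.291

p = 636/2637 ≈ 0.241183.
d = −(3/4) ln(1 − 4p/3) = −0.75 ln(1 − 0.321577) = −0.75 ln(0.678423)
  = −0.75 × (-0.387984) = 0.290988 substitutions/site.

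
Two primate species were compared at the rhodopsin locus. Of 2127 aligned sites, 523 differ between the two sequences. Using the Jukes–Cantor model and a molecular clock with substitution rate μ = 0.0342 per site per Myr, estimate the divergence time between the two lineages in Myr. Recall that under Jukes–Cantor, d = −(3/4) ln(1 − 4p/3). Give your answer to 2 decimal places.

p = 523/2127 ≈ 0.245886.
d = −(3/4) ln(1 − 4p/3) = −0.75 ln(1 − 0.327848) = −0.75 ln(0.672152)
  = −0.75 × (-0.397271) = 0.297953 substitutions/site.
Under a molecular clock d = 2μt, so t = d/(2μ) = 0.297953 / (2 × 0.0342) = 4.36 Myr.

4.36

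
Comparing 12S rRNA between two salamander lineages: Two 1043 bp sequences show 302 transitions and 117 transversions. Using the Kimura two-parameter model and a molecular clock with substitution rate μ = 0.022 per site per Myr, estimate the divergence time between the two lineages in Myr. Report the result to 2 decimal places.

14.80

P = 302/1043 ≈ 0.289549 and Q = 117/1043 ≈ 0.112176.
Under the Kimura two-parameter model, d = −½ ln(1 − 2P − Q) − ¼ ln(1 − 2Q).
1 − 2P − Q = 0.308726, giving −½ ln(0.308726) = 0.587651.
1 − 2Q = 0.775648, giving −¼ ln(0.775648) = 0.063514.
d = 0.587651 + 0.063514 = 0.651165.
Under a molecular clock d = 2μt, so t = d/(2μ) = 0.651165 / (2 × 0.022) = 14.80 Myr.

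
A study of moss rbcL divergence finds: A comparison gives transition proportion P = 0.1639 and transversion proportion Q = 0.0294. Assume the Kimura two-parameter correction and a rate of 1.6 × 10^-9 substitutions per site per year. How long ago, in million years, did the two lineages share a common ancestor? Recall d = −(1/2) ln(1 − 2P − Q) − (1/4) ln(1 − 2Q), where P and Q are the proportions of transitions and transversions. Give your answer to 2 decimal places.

73.78

Under the Kimura two-parameter model, d = −½ ln(1 − 2P − Q) − ¼ ln(1 − 2Q).
1 − 2P − Q = 0.6428, giving −½ ln(0.6428) = 0.220961.
1 − 2Q = 0.9412, giving −¼ ln(0.9412) = 0.015150.
d = 0.220961 + 0.015150 = 0.236111.
Under a molecular clock d = 2μt, so t = d/(2μ) = 0.236111 / (2 × 1.6 × 10^-9) = 73.78 million years.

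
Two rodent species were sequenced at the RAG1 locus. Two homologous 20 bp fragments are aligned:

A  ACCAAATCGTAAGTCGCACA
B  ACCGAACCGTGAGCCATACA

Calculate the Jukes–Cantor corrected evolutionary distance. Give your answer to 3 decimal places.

The sequences differ at 6 of 20 sites (4, 7, 11, 14, 16, 17), so p = 6/20 = 0.3.
d = −(3/4) ln(1 − 4p/3) = −0.75 ln(1 − 0.4) = −0.75 ln(0.6)
  = −0.75 × (-0.510826) = 0.383120 substitutions/site.

0.383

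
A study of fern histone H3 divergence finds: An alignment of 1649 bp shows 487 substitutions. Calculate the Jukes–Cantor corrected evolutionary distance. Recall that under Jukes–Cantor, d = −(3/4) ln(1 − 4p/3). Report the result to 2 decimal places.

0.38

p = 487/1649 ≈ 0.295331.
d = −(3/4) ln(1 − 4p/3) = −0.75 ln(1 − 0.393775) = −0.75 ln(0.606225)
  = −0.75 × (-0.500504) = 0.375378 substitutions/site.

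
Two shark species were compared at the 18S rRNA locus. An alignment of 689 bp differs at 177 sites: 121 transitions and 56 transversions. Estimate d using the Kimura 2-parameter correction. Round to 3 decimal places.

0.328

P = 121/689 ≈ 0.175617 and Q = 56/689 ≈ 0.081277.
Under the Kimura two-parameter model, d = −½ ln(1 − 2P − Q) − ¼ ln(1 − 2Q).
1 − 2P − Q = 0.567489, giving −½ ln(0.567489) = 0.283267.
1 − 2Q = 0.837446, giving −¼ ln(0.837446) = 0.044350.
d = 0.283267 + 0.044350 = 0.327617.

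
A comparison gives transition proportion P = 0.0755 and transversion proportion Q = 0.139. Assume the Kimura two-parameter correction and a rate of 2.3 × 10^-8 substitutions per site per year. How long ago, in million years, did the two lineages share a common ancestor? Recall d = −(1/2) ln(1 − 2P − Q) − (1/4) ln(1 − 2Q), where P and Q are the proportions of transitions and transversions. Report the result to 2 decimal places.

Under the Kimura two-parameter model, d = −½ ln(1 − 2P − Q) − ¼ ln(1 − 2Q).
1 − 2P − Q = 0.71, giving −½ ln(0.71) = 0.171245.
1 − 2Q = 0.722, giving −¼ ln(0.722) = 0.081433.
d = 0.171245 + 0.081433 = 0.252678.
Under a molecular clock d = 2μt, so t = d/(2μ) = 0.252678 / (2 × 2.3 × 10^-8) = 5.49 million years.

5.49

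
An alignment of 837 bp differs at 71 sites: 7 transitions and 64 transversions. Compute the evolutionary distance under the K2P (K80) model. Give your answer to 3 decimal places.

P = 7/837 ≈ 0.008363 and Q = 64/837 ≈ 0.076464.
Under the Kimura two-parameter model, d = −½ ln(1 − 2P − Q) − ¼ ln(1 − 2Q).
1 − 2P − Q = 0.90681, giving −½ ln(0.90681) = 0.048911.
1 − 2Q = 0.847072, giving −¼ ln(0.847072) = 0.041492.
d = 0.048911 + 0.041492 = 0.090403.

0.090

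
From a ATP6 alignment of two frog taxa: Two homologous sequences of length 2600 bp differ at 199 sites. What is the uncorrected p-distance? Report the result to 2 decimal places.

0.08

p = 199/2600 = 0.076538… ≈ 0.08 (to 2 d.p.).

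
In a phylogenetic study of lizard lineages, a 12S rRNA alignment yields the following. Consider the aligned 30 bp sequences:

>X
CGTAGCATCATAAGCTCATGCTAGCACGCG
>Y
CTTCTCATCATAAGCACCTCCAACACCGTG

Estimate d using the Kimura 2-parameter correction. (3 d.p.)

0.530

Of 30 sites, 1 differences are transitions and 10 are transversions, so P = 1/30 ≈ 0.033333 and Q = 10/30 ≈ 0.333333.
Under the Kimura two-parameter model, d = −½ ln(1 − 2P − Q) − ¼ ln(1 − 2Q).
1 − 2P − Q = 0.600001, giving −½ ln(0.600001) = 0.255412.
1 − 2Q = 0.333334, giving −¼ ln(0.333334) = 0.274653.
d = 0.255412 + 0.274653 = 0.530065.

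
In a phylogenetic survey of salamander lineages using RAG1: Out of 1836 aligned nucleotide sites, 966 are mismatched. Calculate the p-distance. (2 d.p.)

p = 966/1836 = 0.526143… ≈ 0.53 (to 2 d.p.).

0.53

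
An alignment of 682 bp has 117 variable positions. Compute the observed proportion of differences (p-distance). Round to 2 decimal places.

p = 117/682 = 0.171554… ≈ 0.17 (to 2 d.p.).

0.17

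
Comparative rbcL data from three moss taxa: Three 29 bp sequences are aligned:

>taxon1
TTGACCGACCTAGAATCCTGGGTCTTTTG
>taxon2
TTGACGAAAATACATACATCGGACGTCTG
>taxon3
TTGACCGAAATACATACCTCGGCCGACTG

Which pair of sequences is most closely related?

taxon2 and taxon3

taxon1–taxon2: 12/29 differ, p = 0.414, d = 0.602.
taxon1–taxon3: 10/29 differ, p = 0.345, d = 0.462.
taxon2–taxon3: 5/29 differ, p = 0.172, d = 0.196.
The smallest distance is between taxon2 and taxon3.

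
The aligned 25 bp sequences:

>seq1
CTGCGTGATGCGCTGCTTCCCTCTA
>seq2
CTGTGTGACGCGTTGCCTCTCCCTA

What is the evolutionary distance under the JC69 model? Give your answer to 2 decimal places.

The sequences differ at 6 of 25 sites (4, 9, 13, 17, 20, 22), so p = 6/25 = 0.24.
d = −(3/4) ln(1 − 4p/3) = −0.75 ln(1 − 0.32) = −0.75 ln(0.68)
  = −0.75 × (-0.385662) = 0.289247 substitutions/site.

0.29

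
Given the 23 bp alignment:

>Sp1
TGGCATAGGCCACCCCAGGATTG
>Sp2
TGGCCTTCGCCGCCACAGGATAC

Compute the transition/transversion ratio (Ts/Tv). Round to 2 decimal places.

Transitions are A↔G and C↔T; transversions are all other mismatches.
Transitions: 1. Transversions: 6.
R = 1/6 = 0.166666… ≈ 0.17 (to 2 d.p.).

0.17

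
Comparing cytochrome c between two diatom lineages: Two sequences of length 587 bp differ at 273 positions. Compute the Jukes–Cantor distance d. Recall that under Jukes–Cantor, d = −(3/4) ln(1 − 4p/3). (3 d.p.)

0.726

p = 273/587 ≈ 0.465077.
d = −(3/4) ln(1 − 4p/3) = −0.75 ln(1 − 0.620103) = −0.75 ln(0.379897)
  = −0.75 × (-0.967855) = 0.725891 substitutions/site.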